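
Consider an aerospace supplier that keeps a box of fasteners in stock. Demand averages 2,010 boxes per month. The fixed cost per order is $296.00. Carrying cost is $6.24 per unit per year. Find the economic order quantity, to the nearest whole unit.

Annual demand D = 2,010 × 12 = 24,120.
EOQ = √(2DS / H) = √(2 × 24,120 × 296 / 6.24).
= √(14,279,040 / 6.24) = √2,288,307.6923 ≈ 1512.715.

Q* ≈ 1,513 boxes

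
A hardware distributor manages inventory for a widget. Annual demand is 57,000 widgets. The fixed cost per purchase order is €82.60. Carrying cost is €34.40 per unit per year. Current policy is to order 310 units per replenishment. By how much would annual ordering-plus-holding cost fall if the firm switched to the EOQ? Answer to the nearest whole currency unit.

EOQ = √(2DS/H) = √(2 × 57,000 × 82.6 / 34.4) ≈ 523.19.
Cost at Q* = (D/Q*)S + (Q*/2)H = √(2DSH) ≈ €17,997.89.
Cost at Q = 310: (57,000/310)×82.6 + (310/2)×34.4 = €15,187.74 + €5,332.00 = €20,519.74.
Excess = €20,519.74 − €17,997.89 = €2,521.85.

Extra cost ≈ €2,522 per year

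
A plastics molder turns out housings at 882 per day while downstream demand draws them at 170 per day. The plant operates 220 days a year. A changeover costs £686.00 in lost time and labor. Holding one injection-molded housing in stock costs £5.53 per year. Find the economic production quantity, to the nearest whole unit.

Annual demand D = 170 × 220 = 37,400.
Production build-up factor (1 − d/p) = 1 − 170/882 = 0.8073.
Q* = √(2DS / (H(1 − d/p))) = √(2 × 37,400 × 686 / (5.53 × 0.8073)).
= √(51,312,800 / 4.4641) ≈ 3390.350.

Q* ≈ 3,390 housings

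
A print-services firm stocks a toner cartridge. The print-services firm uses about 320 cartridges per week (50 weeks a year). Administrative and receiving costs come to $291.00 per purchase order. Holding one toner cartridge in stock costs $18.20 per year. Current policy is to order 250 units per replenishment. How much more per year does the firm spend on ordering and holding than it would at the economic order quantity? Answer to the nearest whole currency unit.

Annual demand D = 320 × 50 = 16,000.
EOQ = √(2DS/H) = √(2 × 16,000 × 291 / 18.2) ≈ 715.30.
Cost at Q* = (D/Q*)S + (Q*/2)H = √(2DSH) ≈ $13,018.39.
Cost at Q = 250: (16,000/250)×291 + (250/2)×18.2 = $18,624.00 + $2,275.00 = $20,899.00.
Excess = $20,899.00 − $13,018.39 = $7,880.61.

Extra cost ≈ $7,881 per year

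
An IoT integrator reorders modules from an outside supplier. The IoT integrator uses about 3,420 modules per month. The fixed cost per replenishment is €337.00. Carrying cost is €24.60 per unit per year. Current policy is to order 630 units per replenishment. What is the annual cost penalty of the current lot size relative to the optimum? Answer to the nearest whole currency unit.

Annual demand D = 3,420 × 12 = 41,040.
EOQ = √(2DS/H) = √(2 × 41,040 × 337 / 24.6) ≈ 1060.39.
Cost at Q* = (D/Q*)S + (Q*/2)H = √(2DSH) ≈ €26,085.62.
Cost at Q = 630: (41,040/630)×337 + (630/2)×24.6 = €21,953.14 + €7,749.00 = €29,702.14.
Excess = €29,702.14 − €26,085.62 = €3,616.52.

Extra cost ≈ €3,617 per year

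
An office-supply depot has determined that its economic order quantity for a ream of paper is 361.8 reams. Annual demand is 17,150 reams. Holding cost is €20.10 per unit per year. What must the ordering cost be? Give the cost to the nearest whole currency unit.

S ≈ €77

The basic EOQ model gives Q* = √(2DS/H); rearrange for the unknown.
From Q* = √(2DS/H): S = Q*²H / (2D) = 361.8² × 20.1 / (2 × 17,150) = 76.7077.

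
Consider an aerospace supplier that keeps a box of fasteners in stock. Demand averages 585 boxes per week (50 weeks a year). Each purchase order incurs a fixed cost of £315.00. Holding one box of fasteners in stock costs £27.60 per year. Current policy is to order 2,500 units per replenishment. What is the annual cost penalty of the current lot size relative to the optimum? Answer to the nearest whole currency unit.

Annual demand D = 585 × 50 = 29,250.
EOQ = √(2DS/H) = √(2 × 29,250 × 315 / 27.6) ≈ 817.11.
Cost at Q* = (D/Q*)S + (Q*/2)H = √(2DSH) ≈ £22,552.14.
Cost at Q = 2,500: (29,250/2,500)×315 + (2,500/2)×27.6 = £3,685.50 + £34,500.00 = £38,185.50.
Excess = £38,185.50 − £22,552.14 = £15,633.36.

Extra cost ≈ £15,633 per year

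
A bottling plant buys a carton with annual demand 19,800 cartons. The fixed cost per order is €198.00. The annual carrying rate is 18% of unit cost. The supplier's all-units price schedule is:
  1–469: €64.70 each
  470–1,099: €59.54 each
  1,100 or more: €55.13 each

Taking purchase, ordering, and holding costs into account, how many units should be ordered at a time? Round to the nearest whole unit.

Q* ≈ 1,100 cartons

Holding cost per unit per year at price C is H = 0.18·C.
Candidates are each tier's EOQ (if it falls in that tier) and each price-break quantity.
Tier 1 (€64.70): EOQ = 820.5 exceeds tier's upper bound 469, so this tier is dominated.
EOQ at €59.54 = 855.3 (feasible in tier 2): TC = 19,800×€59.54 + (19,800/855.3)×198 + (855.3/2)×0.18×€59.54 = €1,188,058.87.
EOQ at €55.13 = 888.9 < 1100, so use break Q=1100: TC = 19,800×€55.13 + (19,800/1100.0)×198 + (1100.0/2)×0.18×€55.13 = €1,100,595.87.
Lowest total cost is €1,100,595.87 at Q = 1100.0.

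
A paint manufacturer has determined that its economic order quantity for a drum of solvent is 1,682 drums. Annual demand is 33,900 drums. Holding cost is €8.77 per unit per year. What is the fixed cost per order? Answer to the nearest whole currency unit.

The basic EOQ model gives Q* = √(2DS/H); rearrange for the unknown.
From Q* = √(2DS/H): S = Q*²H / (2D) = 1,682² × 8.77 / (2 × 33,900) = 365.9501.

S ≈ €366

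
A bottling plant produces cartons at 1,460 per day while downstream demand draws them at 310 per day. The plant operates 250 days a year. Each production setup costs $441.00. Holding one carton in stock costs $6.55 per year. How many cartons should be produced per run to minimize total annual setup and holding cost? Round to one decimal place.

Annual demand D = 310 × 250 = 77,500.
Production build-up factor (1 − d/p) = 1 − 310/1,460 = 0.7877.
Q* = √(2DS / (H(1 − d/p))) = √(2 × 77,500 × 441 / (6.55 × 0.7877)).
= √(68,355,000 / 5.1592) ≈ 3639.921.

Q* ≈ 3,639.9 cartons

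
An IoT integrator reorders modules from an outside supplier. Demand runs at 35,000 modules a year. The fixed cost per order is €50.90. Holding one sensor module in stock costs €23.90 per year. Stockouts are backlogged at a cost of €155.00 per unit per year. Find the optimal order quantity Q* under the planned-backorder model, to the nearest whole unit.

With planned backorders, Q* = √(2DS/H) · √((H+B)/B).
√(2DS/H) = √(2 × 35,000 × 50.9 / 23.9) = 386.108.
√((H+B)/B) = √((23.9+155)/155) = 1.0743.
Q* ≈ 414.809.

Q* ≈ 415 modules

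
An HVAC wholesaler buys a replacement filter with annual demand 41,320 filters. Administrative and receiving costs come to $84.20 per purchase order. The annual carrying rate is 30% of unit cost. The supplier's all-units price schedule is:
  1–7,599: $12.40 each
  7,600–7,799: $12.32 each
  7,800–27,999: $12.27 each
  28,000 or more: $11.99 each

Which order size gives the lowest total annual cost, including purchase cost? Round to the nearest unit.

Holding cost per unit per year at price C is H = 0.30·C.
Evaluate total cost at each tier's feasible EOQ or, if the EOQ is below the tier, at the tier's minimum quantity.
EOQ at $12.40 = 1367.7 (feasible in tier 1): TC = 41,320×$12.40 + (41,320/1367.7)×84.2 + (1367.7/2)×0.30×$12.40 = $517,455.71.
EOQ at $12.32 = 1372.1 < 7600, so use break Q=7600: TC = 41,320×$12.32 + (41,320/7600.0)×84.2 + (7600.0/2)×0.30×$12.32 = $523,564.98.
EOQ at $12.27 = 1374.9 < 7800, so use break Q=7800: TC = 41,320×$12.27 + (41,320/7800.0)×84.2 + (7800.0/2)×0.30×$12.27 = $521,798.34.
EOQ at $11.99 = 1390.9 < 28000, so use break Q=28000: TC = 41,320×$11.99 + (41,320/28000.0)×84.2 + (28000.0/2)×0.30×$11.99 = $545,909.06.
Lowest total cost is $517,455.71 at Q = 1367.7.

Q* ≈ 1,368 filters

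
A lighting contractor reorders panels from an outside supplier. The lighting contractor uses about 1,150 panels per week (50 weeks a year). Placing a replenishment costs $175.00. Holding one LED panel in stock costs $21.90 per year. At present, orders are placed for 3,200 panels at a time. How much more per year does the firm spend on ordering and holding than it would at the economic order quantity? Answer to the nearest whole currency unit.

Extra cost ≈ $17,191 per year

Annual demand D = 1,150 × 50 = 57,500.
EOQ = √(2DS/H) = √(2 × 57,500 × 175 / 21.9) ≈ 958.62.
Cost at Q* = (D/Q*)S + (Q*/2)H = √(2DSH) ≈ $20,993.75.
Cost at Q = 3,200: (57,500/3,200)×175 + (3,200/2)×21.9 = $3,144.53 + $35,040.00 = $38,184.53.
Excess = $38,184.53 − $20,993.75 = $17,190.78.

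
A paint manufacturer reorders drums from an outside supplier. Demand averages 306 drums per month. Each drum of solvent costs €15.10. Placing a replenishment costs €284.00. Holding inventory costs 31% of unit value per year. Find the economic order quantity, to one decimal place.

Q* ≈ 667.5 drums

Annual demand D = 306 × 12 = 3,672.
Holding cost H = 0.31 × €15.10 = €4.6810 per unit per year.
EOQ = √(2DS / H) = √(2 × 3,672 × 284 / 4.681).
= √(2,085,696 / 4.681) = √445,566.332 ≈ 667.508.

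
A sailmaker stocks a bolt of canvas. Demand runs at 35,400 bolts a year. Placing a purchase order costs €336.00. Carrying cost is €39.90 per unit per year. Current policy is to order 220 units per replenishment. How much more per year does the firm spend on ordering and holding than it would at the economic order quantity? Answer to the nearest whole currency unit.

EOQ = √(2DS/H) = √(2 × 35,400 × 336 / 39.9) ≈ 772.15.
Cost at Q* = (D/Q*)S + (Q*/2)H = √(2DSH) ≈ €30,808.65.
Cost at Q = 220: (35,400/220)×336 + (220/2)×39.9 = €54,065.45 + €4,389.00 = €58,454.45.
Excess = €58,454.45 − €30,808.65 = €27,645.80.

Extra cost ≈ €27,646 per year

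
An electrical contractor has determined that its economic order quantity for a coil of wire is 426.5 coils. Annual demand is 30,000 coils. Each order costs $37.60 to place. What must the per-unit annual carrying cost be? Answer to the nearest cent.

H ≈ $12.40

Invert the EOQ relation Q*² = 2DS/H.
From Q* = √(2DS/H): H = 2DS / Q*² = 2 × 30,000 × 37.6 / 426.5² = 12.4023.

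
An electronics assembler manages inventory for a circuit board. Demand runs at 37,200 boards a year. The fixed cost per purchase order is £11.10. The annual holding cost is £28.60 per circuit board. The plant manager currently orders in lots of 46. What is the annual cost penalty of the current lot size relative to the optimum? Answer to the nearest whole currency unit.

Extra cost ≈ £4,774 per year

EOQ = √(2DS/H) = √(2 × 37,200 × 11.1 / 28.6) ≈ 169.93.
Cost at Q* = (D/Q*)S + (Q*/2)H = √(2DSH) ≈ £4,859.94.
Cost at Q = 46: (37,200/46)×11.1 + (46/2)×28.6 = £8,976.52 + £657.80 = £9,634.32.
Excess = £9,634.32 − £4,859.94 = £4,774.38.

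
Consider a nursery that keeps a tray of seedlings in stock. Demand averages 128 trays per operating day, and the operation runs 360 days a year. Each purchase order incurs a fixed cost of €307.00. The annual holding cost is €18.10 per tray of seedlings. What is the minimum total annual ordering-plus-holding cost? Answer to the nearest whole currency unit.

Annual demand D = 128 × 360 = 46,080.
The optimal lot size = √(2DS/H) = √(2 × 46,080 × 307 / 18.1) ≈ 1250.26.
At Q*, ordering cost (D/Q*)S equals holding cost (Q*/2)H, each = √(DSH/2).
Minimum total = √(2DSH) = √(2 × 46,080 × 307 × 18.1) ≈ 22629.748.

TC* ≈ €22,630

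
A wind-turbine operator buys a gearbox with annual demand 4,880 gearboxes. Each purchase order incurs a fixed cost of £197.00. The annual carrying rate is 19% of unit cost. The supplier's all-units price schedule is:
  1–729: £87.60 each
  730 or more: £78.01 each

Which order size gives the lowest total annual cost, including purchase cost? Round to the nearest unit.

Holding cost per unit per year at price C is H = 0.19·C.
For each price level, check whether its EOQ is feasible; otherwise the best quantity at that price is the breakpoint.
EOQ at £87.60 = 339.9 (feasible in tier 1): TC = 4,880×£87.60 + (4,880/339.9)×197 + (339.9/2)×0.19×£87.60 = £433,145.01.
EOQ at £78.01 = 360.2 < 730, so use break Q=730: TC = 4,880×£78.01 + (4,880/730.0)×197 + (730.0/2)×0.19×£78.01 = £387,415.73.
Lowest total cost is £387,415.73 at Q = 730.0.

Q* ≈ 730 gearboxes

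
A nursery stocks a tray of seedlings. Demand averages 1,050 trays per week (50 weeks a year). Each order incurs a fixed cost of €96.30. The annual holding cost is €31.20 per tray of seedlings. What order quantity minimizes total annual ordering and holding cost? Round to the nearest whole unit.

Annual demand D = 1,050 × 50 = 52,500.
EOQ = √(2DS / H) = √(2 × 52,500 × 96.3 / 31.2).
= √(10,111,500 / 31.2) = √324,086.5385 ≈ 569.286.

Q* ≈ 569 trays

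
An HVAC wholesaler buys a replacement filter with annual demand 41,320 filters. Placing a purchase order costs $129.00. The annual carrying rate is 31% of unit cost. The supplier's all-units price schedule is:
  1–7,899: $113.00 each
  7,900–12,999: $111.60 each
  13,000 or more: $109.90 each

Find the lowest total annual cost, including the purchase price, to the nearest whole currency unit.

Holding cost per unit per year at price C is H = 0.31·C.
For each price level, check whether its EOQ is feasible; otherwise the best quantity at that price is the breakpoint.
EOQ at $113.00 = 551.7 (feasible in tier 1): TC = 41,320×$113.00 + (41,320/551.7)×129 + (551.7/2)×0.31×$113.00 = $4,688,484.58.
EOQ at $111.60 = 555.1 < 7900, so use break Q=7900: TC = 41,320×$111.60 + (41,320/7900.0)×129 + (7900.0/2)×0.31×$111.60 = $4,748,640.92.
EOQ at $109.90 = 559.4 < 13000, so use break Q=13000: TC = 41,320×$109.90 + (41,320/13000.0)×129 + (13000.0/2)×0.31×$109.90 = $4,762,926.52.
Lowest total cost among the candidates is at Q = 551.7.

TC* ≈ $4,688,485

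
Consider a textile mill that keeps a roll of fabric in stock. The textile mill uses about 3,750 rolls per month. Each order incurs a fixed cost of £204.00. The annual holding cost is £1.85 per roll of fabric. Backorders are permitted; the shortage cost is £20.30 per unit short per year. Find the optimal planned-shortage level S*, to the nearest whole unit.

Annual demand D = 3,750 × 12 = 45,000.
With planned backorders, Q* = √(2DS/H) · √((H+B)/B).
√(2DS/H) = √(2 × 45,000 × 204 / 1.85) = 3150.290.
√((H+B)/B) = √((1.85+20.3)/20.3) = 1.0446.
Q* ≈ 3290.708.
S* = Q* · H/(H+B) = 3290.708 × 1.85/22.15 ≈ 274.845.

S* ≈ 275 rolls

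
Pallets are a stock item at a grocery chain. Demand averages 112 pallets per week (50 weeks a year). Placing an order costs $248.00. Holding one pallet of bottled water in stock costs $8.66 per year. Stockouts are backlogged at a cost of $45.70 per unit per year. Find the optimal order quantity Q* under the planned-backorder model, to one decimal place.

Q* ≈ 617.7 pallets

Annual demand D = 112 × 50 = 5,600.
With planned backorders, Q* = √(2DS/H) · √((H+B)/B).
√(2DS/H) = √(2 × 5,600 × 248 / 8.66) = 566.338.
√((H+B)/B) = √((8.66+45.7)/45.7) = 1.0906.
Q* ≈ 617.671.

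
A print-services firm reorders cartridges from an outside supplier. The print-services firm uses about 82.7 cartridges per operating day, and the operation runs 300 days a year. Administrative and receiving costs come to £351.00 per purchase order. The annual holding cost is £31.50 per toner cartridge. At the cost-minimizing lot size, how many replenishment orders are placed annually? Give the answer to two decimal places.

Annual demand D = 82.7 × 300 = 24,810.
The optimal lot size = √(2DS/H) = √(2 × 24,810 × 351 / 31.5) ≈ 743.58.
Orders per year = D / Q* = 24,810 / 743.58 ≈ 33.366.

N ≈ 33.37 orders per year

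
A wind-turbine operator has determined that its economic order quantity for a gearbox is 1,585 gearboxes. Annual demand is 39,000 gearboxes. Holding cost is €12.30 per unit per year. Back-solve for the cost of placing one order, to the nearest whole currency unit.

S ≈ €396

Squaring Q* = √(2DS/H) gives Q*² = 2DS/H.
From Q* = √(2DS/H): S = Q*²H / (2D) = 1,585² × 12.3 / (2 × 39,000) = 396.1586.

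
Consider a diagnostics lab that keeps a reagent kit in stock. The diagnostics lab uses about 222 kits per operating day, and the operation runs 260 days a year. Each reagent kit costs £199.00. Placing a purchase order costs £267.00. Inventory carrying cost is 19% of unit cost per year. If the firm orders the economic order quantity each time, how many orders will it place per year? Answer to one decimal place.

N ≈ 63.9 orders per year

Annual demand D = 222 × 260 = 57,720.
Holding cost H = 0.19 × £199.00 = £37.8100 per unit per year.
The optimal lot size = √(2DS/H) = √(2 × 57,720 × 267 / 37.81) ≈ 902.88.
Orders per year = D / Q* = 57,720 / 902.88 ≈ 63.929.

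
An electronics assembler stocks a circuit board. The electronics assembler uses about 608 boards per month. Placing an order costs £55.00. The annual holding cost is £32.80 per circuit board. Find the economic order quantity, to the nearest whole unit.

Q* ≈ 156 boards

Annual demand D = 608 × 12 = 7,296.
EOQ = √(2DS / H) = √(2 × 7,296 × 55 / 32.8).
= √(802,560 / 32.8) = √24,468.2927 ≈ 156.423.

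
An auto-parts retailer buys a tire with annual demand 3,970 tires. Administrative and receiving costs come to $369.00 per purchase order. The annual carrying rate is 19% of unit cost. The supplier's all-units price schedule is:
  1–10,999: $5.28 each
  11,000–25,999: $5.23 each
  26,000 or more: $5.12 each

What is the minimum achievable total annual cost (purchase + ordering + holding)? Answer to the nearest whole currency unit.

TC* ≈ $22,676

Holding cost per unit per year at price C is H = 0.19·C.
Candidates are each tier's EOQ (if it falls in that tier) and each price-break quantity.
EOQ at $5.28 = 1709.0 (feasible in tier 1): TC = 3,970×$5.28 + (3,970/1709.0)×369 + (1709.0/2)×0.19×$5.28 = $22,676.02.
EOQ at $5.23 = 1717.1 < 11000, so use break Q=11000: TC = 3,970×$5.23 + (3,970/11000.0)×369 + (11000.0/2)×0.19×$5.23 = $26,361.63.
EOQ at $5.12 = 1735.4 < 26000, so use break Q=26000: TC = 3,970×$5.12 + (3,970/26000.0)×369 + (26000.0/2)×0.19×$5.12 = $33,029.14.
Lowest total cost among the candidates is at Q = 1709.0.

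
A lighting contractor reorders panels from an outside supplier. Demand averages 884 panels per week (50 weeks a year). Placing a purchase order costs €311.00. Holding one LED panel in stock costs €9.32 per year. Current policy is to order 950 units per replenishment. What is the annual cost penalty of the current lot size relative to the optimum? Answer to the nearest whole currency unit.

Annual demand D = 884 × 50 = 44,200.
EOQ = √(2DS/H) = √(2 × 44,200 × 311 / 9.32) ≈ 1717.51.
Cost at Q* = (D/Q*)S + (Q*/2)H = √(2DSH) ≈ €16,007.16.
Cost at Q = 950: (44,200/950)×311 + (950/2)×9.32 = €14,469.68 + €4,427.00 = €18,896.68.
Excess = €18,896.68 − €16,007.16 = €2,889.52.

Extra cost ≈ €2,890 per year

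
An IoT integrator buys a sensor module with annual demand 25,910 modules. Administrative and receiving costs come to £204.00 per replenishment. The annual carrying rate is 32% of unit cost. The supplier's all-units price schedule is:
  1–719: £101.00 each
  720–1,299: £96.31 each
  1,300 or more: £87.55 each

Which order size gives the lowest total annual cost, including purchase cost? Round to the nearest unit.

Holding cost per unit per year at price C is H = 0.32·C.
Candidates are each tier's EOQ (if it falls in that tier) and each price-break quantity.
EOQ at £101.00 = 571.9 (feasible in tier 1): TC = 25,910×£101.00 + (25,910/571.9)×204 + (571.9/2)×0.32×£101.00 = £2,635,394.15.
EOQ at £96.31 = 585.7 < 720, so use break Q=720: TC = 25,910×£96.31 + (25,910/720.0)×204 + (720.0/2)×0.32×£96.31 = £2,513,828.18.
EOQ at £87.55 = 614.3 < 1300, so use break Q=1300: TC = 25,910×£87.55 + (25,910/1300.0)×204 + (1300.0/2)×0.32×£87.55 = £2,290,696.78.
Lowest total cost is £2,290,696.78 at Q = 1300.0.

Q* ≈ 1,300 modules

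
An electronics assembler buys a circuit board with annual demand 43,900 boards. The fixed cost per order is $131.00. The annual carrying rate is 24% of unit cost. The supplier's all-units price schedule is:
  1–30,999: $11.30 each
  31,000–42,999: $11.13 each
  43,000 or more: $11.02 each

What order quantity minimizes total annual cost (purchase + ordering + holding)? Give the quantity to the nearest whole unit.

Holding cost per unit per year at price C is H = 0.24·C.
For each price level, check whether its EOQ is feasible; otherwise the best quantity at that price is the breakpoint.
EOQ at $11.30 = 2059.4 (feasible in tier 1): TC = 43,900×$11.30 + (43,900/2059.4)×131 + (2059.4/2)×0.24×$11.30 = $501,655.06.
EOQ at $11.13 = 2075.1 < 31000, so use break Q=31000: TC = 43,900×$11.13 + (43,900/31000.0)×131 + (31000.0/2)×0.24×$11.13 = $530,196.11.
EOQ at $11.02 = 2085.4 < 43000, so use break Q=43000: TC = 43,900×$11.02 + (43,900/43000.0)×131 + (43000.0/2)×0.24×$11.02 = $540,774.94.
Lowest total cost is $501,655.06 at Q = 2059.4.

Q* ≈ 2,059 boards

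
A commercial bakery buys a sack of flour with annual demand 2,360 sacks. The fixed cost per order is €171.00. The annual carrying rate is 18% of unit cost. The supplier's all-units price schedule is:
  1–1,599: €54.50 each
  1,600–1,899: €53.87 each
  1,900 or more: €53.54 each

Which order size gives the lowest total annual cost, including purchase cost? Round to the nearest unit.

Holding cost per unit per year at price C is H = 0.18·C.
Candidates are each tier's EOQ (if it falls in that tier) and each price-break quantity.
EOQ at €54.50 = 286.8 (feasible in tier 1): TC = 2,360×€54.50 + (2,360/286.8)×171 + (286.8/2)×0.18×€54.50 = €131,433.87.
EOQ at €53.87 = 288.5 < 1600, so use break Q=1600: TC = 2,360×€53.87 + (2,360/1600.0)×171 + (1600.0/2)×0.18×€53.87 = €135,142.71.
EOQ at €53.54 = 289.4 < 1900, so use break Q=1900: TC = 2,360×€53.54 + (2,360/1900.0)×171 + (1900.0/2)×0.18×€53.54 = €135,722.14.
Lowest total cost is €131,433.87 at Q = 286.8.

Q* ≈ 287 sacks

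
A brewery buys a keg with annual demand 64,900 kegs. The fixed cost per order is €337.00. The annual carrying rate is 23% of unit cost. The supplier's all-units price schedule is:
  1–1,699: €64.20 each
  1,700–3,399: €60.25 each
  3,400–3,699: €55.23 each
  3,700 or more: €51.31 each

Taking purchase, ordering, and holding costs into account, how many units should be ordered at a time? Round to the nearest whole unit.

Holding cost per unit per year at price C is H = 0.23·C.
Candidates are each tier's EOQ (if it falls in that tier) and each price-break quantity.
Tier 1 (€64.20): EOQ = 1721.2 exceeds tier's upper bound 1699, so this tier is dominated.
EOQ at €60.25 = 1776.7 (feasible in tier 2): TC = 64,900×€60.25 + (64,900/1776.7)×337 + (1776.7/2)×0.23×€60.25 = €3,934,845.38.
EOQ at €55.23 = 1855.7 < 3400, so use break Q=3400: TC = 64,900×€55.23 + (64,900/3400.0)×337 + (3400.0/2)×0.23×€55.23 = €3,612,454.67.
EOQ at €51.31 = 1925.3 < 3700, so use break Q=3700: TC = 64,900×€51.31 + (64,900/3700.0)×337 + (3700.0/2)×0.23×€51.31 = €3,357,762.57.
Lowest total cost is €3,357,762.57 at Q = 3700.0.

Q* ≈ 3,700 kegs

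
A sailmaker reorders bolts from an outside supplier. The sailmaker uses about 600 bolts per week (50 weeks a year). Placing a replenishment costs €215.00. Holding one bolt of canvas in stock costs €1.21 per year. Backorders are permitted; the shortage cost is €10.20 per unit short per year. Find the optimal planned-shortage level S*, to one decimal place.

S* ≈ 366.2 bolts

Annual demand D = 600 × 50 = 30,000.
With planned backorders, Q* = √(2DS/H) · √((H+B)/B).
√(2DS/H) = √(2 × 30,000 × 215 / 1.21) = 3265.143.
√((H+B)/B) = √((1.21+10.2)/10.2) = 1.0577.
Q* ≈ 3453.384.
S* = Q* · H/(H+B) = 3453.384 × 1.21/11.41 ≈ 366.222.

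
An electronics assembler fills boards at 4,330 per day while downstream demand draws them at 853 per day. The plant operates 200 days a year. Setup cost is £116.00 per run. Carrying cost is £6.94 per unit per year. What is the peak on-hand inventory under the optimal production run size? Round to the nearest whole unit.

Annual demand D = 853 × 200 = 170,600.
Production build-up factor (1 − d/p) = 1 − 853/4,330 = 0.8030.
Q* = √(2DS / (H(1 − d/p))) = √(2 × 170,600 × 116 / (6.94 × 0.8030)).
= √(39,579,200 / 5.5728) ≈ 2664.989.
Maximum inventory = Q*(1 − d/p) = 2664.989 × 0.8030 ≈ 2139.992.

I_max ≈ 2,140 boards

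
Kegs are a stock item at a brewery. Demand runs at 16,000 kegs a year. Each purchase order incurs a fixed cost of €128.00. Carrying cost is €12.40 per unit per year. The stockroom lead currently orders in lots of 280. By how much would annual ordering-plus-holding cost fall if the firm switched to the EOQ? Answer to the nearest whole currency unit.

Extra cost ≈ €1,924 per year

EOQ = √(2DS/H) = √(2 × 16,000 × 128 / 12.4) ≈ 574.74.
Cost at Q* = (D/Q*)S + (Q*/2)H = √(2DSH) ≈ €7,126.74.
Cost at Q = 280: (16,000/280)×128 + (280/2)×12.4 = €7,314.29 + €1,736.00 = €9,050.29.
Excess = €9,050.29 − €7,126.74 = €1,923.55.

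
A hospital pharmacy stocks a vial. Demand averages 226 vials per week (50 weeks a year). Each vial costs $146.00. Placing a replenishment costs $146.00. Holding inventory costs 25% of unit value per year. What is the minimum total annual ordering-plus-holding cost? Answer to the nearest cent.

TC* ≈ $10,974.31

Annual demand D = 226 × 50 = 11,300.
Holding cost H = 0.25 × $146.00 = $36.5000 per unit per year.
Q* = √(2DS/H) = √(2 × 11,300 × 146 / 36.5) ≈ 300.67.
At the optimum the two cost components are equal, so total cost = 2·(Q*/2)H = Q*·H.
Minimum total = √(2DSH) = √(2 × 11,300 × 146 × 36.5) ≈ 10974.306.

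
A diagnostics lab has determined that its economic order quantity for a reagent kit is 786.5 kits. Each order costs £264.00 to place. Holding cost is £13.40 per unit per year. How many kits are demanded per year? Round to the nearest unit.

Invert the EOQ relation Q*² = 2DS/H.
From Q* = √(2DS/H): D = Q*²H / (2S) = 786.5² × 13.4 / (2 × 264) = 15698.868.

D ≈ 15,699 kits per year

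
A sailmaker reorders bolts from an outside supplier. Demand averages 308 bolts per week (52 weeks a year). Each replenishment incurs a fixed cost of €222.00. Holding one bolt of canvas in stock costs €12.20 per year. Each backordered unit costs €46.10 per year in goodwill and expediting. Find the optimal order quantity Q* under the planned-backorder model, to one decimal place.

Q* ≈ 858.6 bolts

Annual demand D = 308 × 52 = 16,016.
With planned backorders, Q* = √(2DS/H) · √((H+B)/B).
√(2DS/H) = √(2 × 16,016 × 222 / 12.2) = 763.464.
√((H+B)/B) = √((12.2+46.1)/46.1) = 1.1246.
Q* ≈ 858.563.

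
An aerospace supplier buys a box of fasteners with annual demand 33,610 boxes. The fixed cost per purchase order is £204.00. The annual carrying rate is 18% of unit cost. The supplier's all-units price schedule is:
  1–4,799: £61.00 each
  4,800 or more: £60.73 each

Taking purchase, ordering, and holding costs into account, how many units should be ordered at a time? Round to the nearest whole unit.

Q* ≈ 1,118 boxes

Holding cost per unit per year at price C is H = 0.18·C.
Evaluate total cost at each tier's feasible EOQ or, if the EOQ is below the tier, at the tier's minimum quantity.
EOQ at £61.00 = 1117.5 (feasible in tier 1): TC = 33,610×£61.00 + (33,610/1117.5)×204 + (1117.5/2)×0.18×£61.00 = £2,062,480.59.
EOQ at £60.73 = 1120.0 < 4800, so use break Q=4800: TC = 33,610×£60.73 + (33,610/4800.0)×204 + (4800.0/2)×0.18×£60.73 = £2,068,799.08.
Lowest total cost is £2,062,480.59 at Q = 1117.5.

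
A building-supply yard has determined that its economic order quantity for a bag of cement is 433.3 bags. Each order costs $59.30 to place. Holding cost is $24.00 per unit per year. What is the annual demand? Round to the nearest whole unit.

Squaring Q* = √(2DS/H) gives Q*² = 2DS/H.
From Q* = √(2DS/H): D = Q*²H / (2S) = 433.3² × 24 / (2 × 59.3) = 37993.030.

D ≈ 37,993 bags per year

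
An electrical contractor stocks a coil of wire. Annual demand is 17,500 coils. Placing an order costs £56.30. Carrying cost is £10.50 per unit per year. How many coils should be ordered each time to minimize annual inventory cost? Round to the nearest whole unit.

Q* ≈ 433 coils

EOQ = √(2DS / H) = √(2 × 17,500 × 56.3 / 10.5).
= √(1,970,500 / 10.5) = √187,666.6667 ≈ 433.205.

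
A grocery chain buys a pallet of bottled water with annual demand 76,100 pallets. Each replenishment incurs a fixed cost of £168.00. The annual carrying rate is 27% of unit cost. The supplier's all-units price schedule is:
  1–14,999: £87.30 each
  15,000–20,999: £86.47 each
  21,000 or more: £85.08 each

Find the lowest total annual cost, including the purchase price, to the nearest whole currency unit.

Holding cost per unit per year at price C is H = 0.27·C.
Evaluate total cost at each tier's feasible EOQ or, if the EOQ is below the tier, at the tier's minimum quantity.
EOQ at £87.30 = 1041.5 (feasible in tier 1): TC = 76,100×£87.30 + (76,100/1041.5)×168 + (1041.5/2)×0.27×£87.30 = £6,668,079.97.
EOQ at £86.47 = 1046.5 < 15000, so use break Q=15000: TC = 76,100×£86.47 + (76,100/15000.0)×168 + (15000.0/2)×0.27×£86.47 = £6,756,321.07.
EOQ at £85.08 = 1055.0 < 21000, so use break Q=21000: TC = 76,100×£85.08 + (76,100/21000.0)×168 + (21000.0/2)×0.27×£85.08 = £6,716,398.60.
Lowest total cost among the candidates is at Q = 1041.5.

TC* ≈ £6,668,080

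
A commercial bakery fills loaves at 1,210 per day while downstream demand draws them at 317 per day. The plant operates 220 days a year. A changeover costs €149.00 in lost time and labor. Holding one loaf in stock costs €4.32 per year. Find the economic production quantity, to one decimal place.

Annual demand D = 317 × 220 = 69,740.
Production build-up factor (1 − d/p) = 1 − 317/1,210 = 0.7380.
Q* = √(2DS / (H(1 − d/p))) = √(2 × 69,740 × 149 / (4.32 × 0.7380)).
= √(20,782,520 / 3.1882) ≈ 2553.137.

Q* ≈ 2,553.1 loaves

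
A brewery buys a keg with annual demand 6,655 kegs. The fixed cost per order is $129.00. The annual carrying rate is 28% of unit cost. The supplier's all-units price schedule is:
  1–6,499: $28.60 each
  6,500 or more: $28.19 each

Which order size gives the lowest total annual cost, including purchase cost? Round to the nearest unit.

Holding cost per unit per year at price C is H = 0.28·C.
Candidates are each tier's EOQ (if it falls in that tier) and each price-break quantity.
EOQ at $28.60 = 463.0 (feasible in tier 1): TC = 6,655×$28.60 + (6,655/463.0)×129 + (463.0/2)×0.28×$28.60 = $194,041.05.
EOQ at $28.19 = 466.4 < 6500, so use break Q=6500: TC = 6,655×$28.19 + (6,655/6500.0)×129 + (6500.0/2)×0.28×$28.19 = $213,389.43.
Lowest total cost is $194,041.05 at Q = 463.0.

Q* ≈ 463 kegs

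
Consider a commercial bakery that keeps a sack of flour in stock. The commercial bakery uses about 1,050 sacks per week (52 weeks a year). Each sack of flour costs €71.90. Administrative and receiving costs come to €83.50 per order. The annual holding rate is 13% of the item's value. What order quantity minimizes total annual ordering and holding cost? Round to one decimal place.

Annual demand D = 1,050 × 52 = 54,600.
Holding cost H = 0.13 × €71.90 = €9.3470 per unit per year.
EOQ = √(2DS / H) = √(2 × 54,600 × 83.5 / 9.347).
= √(9,118,200 / 9.347) = √975,521.5577 ≈ 987.685.

Q* ≈ 987.7 sacks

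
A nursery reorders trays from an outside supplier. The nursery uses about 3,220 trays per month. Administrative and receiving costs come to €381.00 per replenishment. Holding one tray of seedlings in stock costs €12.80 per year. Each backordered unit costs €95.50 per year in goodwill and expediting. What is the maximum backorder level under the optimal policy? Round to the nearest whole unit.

S* ≈ 191 trays

Annual demand D = 3,220 × 12 = 38,640.
With planned backorders, Q* = √(2DS/H) · √((H+B)/B).
√(2DS/H) = √(2 × 38,640 × 381 / 12.8) = 1516.670.
√((H+B)/B) = √((12.8+95.5)/95.5) = 1.0649.
Q* ≈ 1615.116.
S* = Q* · H/(H+B) = 1615.116 × 12.8/108.3 ≈ 190.891.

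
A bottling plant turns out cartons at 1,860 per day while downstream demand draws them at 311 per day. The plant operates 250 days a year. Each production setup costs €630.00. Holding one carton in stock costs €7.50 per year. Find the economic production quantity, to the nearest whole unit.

Annual demand D = 311 × 250 = 77,750.
Production build-up factor (1 − d/p) = 1 − 311/1,860 = 0.8328.
Q* = √(2DS / (H(1 − d/p))) = √(2 × 77,750 × 630 / (7.5 × 0.8328)).
= √(97,965,000 / 6.246) ≈ 3960.369.

Q* ≈ 3,960 cartons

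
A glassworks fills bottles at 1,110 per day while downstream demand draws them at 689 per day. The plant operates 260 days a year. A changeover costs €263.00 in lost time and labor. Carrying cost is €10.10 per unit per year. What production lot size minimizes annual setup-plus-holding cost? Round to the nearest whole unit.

Annual demand D = 689 × 260 = 179,140.
Production build-up factor (1 − d/p) = 1 − 689/1,110 = 0.3793.
Q* = √(2DS / (H(1 − d/p))) = √(2 × 179,140 × 263 / (10.1 × 0.3793)).
= √(94,227,640 / 3.8307) ≈ 4959.626.

Q* ≈ 4,960 bottles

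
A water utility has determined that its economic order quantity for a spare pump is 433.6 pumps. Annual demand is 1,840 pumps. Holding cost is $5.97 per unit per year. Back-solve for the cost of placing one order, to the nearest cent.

Invert the EOQ relation Q*² = 2DS/H.
From Q* = √(2DS/H): S = Q*²H / (2D) = 433.6² × 5.97 / (2 × 1,840) = 305.0037.

S ≈ $305.00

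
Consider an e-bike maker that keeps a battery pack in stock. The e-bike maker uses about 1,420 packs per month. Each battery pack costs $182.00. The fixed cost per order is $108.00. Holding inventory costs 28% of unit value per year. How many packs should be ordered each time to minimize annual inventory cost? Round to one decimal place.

Q* ≈ 268.7 packs

Annual demand D = 1,420 × 12 = 17,040.
Holding cost H = 0.28 × $182.00 = $50.9600 per unit per year.
EOQ = √(2DS / H) = √(2 × 17,040 × 108 / 50.96).
= √(3,680,640 / 50.96) = √72,226.0597 ≈ 268.749.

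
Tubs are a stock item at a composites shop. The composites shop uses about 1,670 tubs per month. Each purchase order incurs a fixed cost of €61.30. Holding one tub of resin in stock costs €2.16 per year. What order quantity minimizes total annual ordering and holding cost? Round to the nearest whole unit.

Q* ≈ 1,067 tubs

Annual demand D = 1,670 × 12 = 20,040.
EOQ = √(2DS / H) = √(2 × 20,040 × 61.3 / 2.16).
= √(2,456,904 / 2.16) = √1,137,455.5556 ≈ 1066.516.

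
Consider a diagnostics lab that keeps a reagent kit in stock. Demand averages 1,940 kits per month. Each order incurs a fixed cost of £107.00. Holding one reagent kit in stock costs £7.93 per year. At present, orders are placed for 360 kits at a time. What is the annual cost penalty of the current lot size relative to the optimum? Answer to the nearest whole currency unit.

Extra cost ≈ £2,061 per year

Annual demand D = 1,940 × 12 = 23,280.
EOQ = √(2DS/H) = √(2 × 23,280 × 107 / 7.93) ≈ 792.61.
Cost at Q* = (D/Q*)S + (Q*/2)H = √(2DSH) ≈ £6,285.43.
Cost at Q = 360: (23,280/360)×107 + (360/2)×7.93 = £6,919.33 + £1,427.40 = £8,346.73.
Excess = £8,346.73 − £6,285.43 = £2,061.30.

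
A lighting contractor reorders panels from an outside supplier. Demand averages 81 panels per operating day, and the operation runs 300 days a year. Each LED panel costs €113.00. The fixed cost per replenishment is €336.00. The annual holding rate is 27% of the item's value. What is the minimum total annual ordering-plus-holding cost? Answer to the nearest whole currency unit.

TC* ≈ €22,321

Annual demand D = 81 × 300 = 24,300.
Holding cost H = 0.27 × €113.00 = €30.5100 per unit per year.
Q* = √(2DS/H) = √(2 × 24,300 × 336 / 30.51) ≈ 731.59.
At Q*, ordering cost (D/Q*)S equals holding cost (Q*/2)H, each = √(DSH/2).
Minimum total = √(2DSH) = √(2 × 24,300 × 336 × 30.51) ≈ 22320.755.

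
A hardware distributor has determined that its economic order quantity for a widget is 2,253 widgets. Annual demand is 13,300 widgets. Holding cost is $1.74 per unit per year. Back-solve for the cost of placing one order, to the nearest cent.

S ≈ $332.04

Squaring Q* = √(2DS/H) gives Q*² = 2DS/H.
From Q* = √(2DS/H): S = Q*²H / (2D) = 2,253² × 1.74 / (2 × 13,300) = 332.0397.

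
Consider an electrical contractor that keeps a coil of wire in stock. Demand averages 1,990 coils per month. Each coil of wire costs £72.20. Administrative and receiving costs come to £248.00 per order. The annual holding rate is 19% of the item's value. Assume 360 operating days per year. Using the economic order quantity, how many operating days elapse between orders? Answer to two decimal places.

Annual demand D = 1,990 × 12 = 23,880.
Holding cost H = 0.19 × £72.20 = £13.7180 per unit per year.
The optimal lot size = √(2DS/H) = √(2 × 23,880 × 248 / 13.718) ≈ 929.21.
Cycle time = Q*/D × 360 = 929.21 / 23,880 × 360 ≈ 14.008 days.

T ≈ 14.01 days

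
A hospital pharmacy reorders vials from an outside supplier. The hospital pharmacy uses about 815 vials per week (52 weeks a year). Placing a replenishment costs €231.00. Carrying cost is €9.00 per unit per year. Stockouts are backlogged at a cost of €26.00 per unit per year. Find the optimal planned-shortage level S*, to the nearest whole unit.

S* ≈ 440 vials

Annual demand D = 815 × 52 = 42,380.
With planned backorders, Q* = √(2DS/H) · √((H+B)/B).
√(2DS/H) = √(2 × 42,380 × 231 / 9) = 1474.960.
√((H+B)/B) = √((9+26)/26) = 1.1602.
Q* ≈ 1711.306.
S* = Q* · H/(H+B) = 1711.306 × 9/35 ≈ 440.050.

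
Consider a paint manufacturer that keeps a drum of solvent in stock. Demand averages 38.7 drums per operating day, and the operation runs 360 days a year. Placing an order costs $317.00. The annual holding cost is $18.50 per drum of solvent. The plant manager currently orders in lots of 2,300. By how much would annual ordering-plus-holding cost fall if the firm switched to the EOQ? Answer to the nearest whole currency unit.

Extra cost ≈ $10,412 per year

Annual demand D = 38.7 × 360 = 13,932.
EOQ = √(2DS/H) = √(2 × 13,932 × 317 / 18.5) ≈ 690.98.
Cost at Q* = (D/Q*)S + (Q*/2)H = √(2DSH) ≈ $12,783.13.
Cost at Q = 2,300: (13,932/2,300)×317 + (2,300/2)×18.5 = $1,920.19 + $21,275.00 = $23,195.19.
Excess = $23,195.19 − $12,783.13 = $10,412.06.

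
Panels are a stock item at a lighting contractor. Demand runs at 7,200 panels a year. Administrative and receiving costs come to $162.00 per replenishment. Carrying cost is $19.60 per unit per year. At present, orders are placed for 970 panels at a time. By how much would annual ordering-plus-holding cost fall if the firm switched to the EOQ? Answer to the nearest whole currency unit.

EOQ = √(2DS/H) = √(2 × 7,200 × 162 / 19.6) ≈ 344.99.
Cost at Q* = (D/Q*)S + (Q*/2)H = √(2DSH) ≈ $6,761.87.
Cost at Q = 970: (7,200/970)×162 + (970/2)×19.6 = $1,202.47 + $9,506.00 = $10,708.47.
Excess = $10,708.47 − $6,761.87 = $3,946.60.

Extra cost ≈ $3,947 per year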